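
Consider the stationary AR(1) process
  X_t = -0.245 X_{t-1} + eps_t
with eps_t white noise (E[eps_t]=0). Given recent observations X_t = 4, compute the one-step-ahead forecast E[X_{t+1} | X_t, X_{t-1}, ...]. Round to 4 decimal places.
E[X_{t+1} \mid \mathcal F_t] = -0.9800

For an AR(p) model X_t = c + sum_i phi_i X_{t-i} + eps_t, the
one-step-ahead conditional mean is
  E[X_{t+1} | X_t, ...] = c + sum_i phi_i X_{t+1-i}.
Substitute known values:
  E[X_{t+1} | ...] = (-0.245) * (4)
                   = -0.9800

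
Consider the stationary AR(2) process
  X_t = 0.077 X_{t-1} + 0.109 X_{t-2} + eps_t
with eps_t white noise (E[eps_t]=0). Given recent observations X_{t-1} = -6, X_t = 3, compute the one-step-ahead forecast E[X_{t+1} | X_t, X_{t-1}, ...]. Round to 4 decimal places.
E[X_{t+1} \mid \mathcal F_t] = -0.4230

For an AR(p) model X_t = c + sum_i phi_i X_{t-i} + eps_t, the
one-step-ahead conditional mean is
  E[X_{t+1} | X_t, ...] = c + sum_i phi_i X_{t+1-i}.
Substitute known values:
  E[X_{t+1} | ...] = (0.077) * (3) + (0.109) * (-6)
                   = -0.4230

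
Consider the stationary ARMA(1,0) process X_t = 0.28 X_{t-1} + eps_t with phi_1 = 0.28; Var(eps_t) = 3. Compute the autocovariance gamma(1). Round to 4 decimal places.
\gamma(1) = 0.9115

Multiply the model equation by X_{t-k} and take expectations. With theta_0 = psi_0 = 1 and psi_j the MA(infinity) weights, this gives
  gamma(k) - sum_i phi_i gamma(k-i) = c_k,
  c_k = sigma^2 * sum_{j=k..q} theta_j psi_{j-k}   (c_k = 0 for k > q),
using gamma(-m) = gamma(m).
Pure AR (q = 0): c_0 = sigma^2 = 3, c_k = 0 for k >= 1.
Equations for k = 0 and k = 1 (AR order 1):
  gamma(0) = phi_1 gamma(1) + c_0
  gamma(1) = phi_1 gamma(0) + c_1
Substituting the second into the first: gamma(0) (1 - phi_1^2) = c_0 + phi_1 c_1, so
  gamma(0) = c_0 / (1 - phi_1^2) = 3 / (1 - (0.28)^2) = 3 / 0.9216 = 3.255208.
  gamma(1) = phi_1 gamma(0) = (0.28)(3.255208) = 0.911458.
Therefore gamma(1) = 0.9115 (to 4 decimal places).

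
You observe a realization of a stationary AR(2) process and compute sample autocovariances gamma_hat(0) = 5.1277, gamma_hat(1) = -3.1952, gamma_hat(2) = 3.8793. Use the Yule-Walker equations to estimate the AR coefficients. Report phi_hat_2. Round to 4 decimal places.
\hat\phi_{2} = 0.6020

The Yule-Walker equations for an AR(p) process read, in matrix form,
  Gamma_p phi = r_p,   with   (Gamma_p)_{ij} = gamma(|i - j|),
                       (r_p)_i = gamma(i),   i,j = 1..p.
Substitute the sample gammas (Toeplitz matrix and right-hand side of size 2):
  Gamma_p = [[5.1277, -3.1952], [-3.1952, 5.1277]]
  r_p     = [-3.1952, 3.8793]
Written out:
  5.1277 phi_1 - 3.1952 phi_2 = -3.1952
  -3.1952 phi_1 + 5.1277 phi_2 = 3.8793
Solve by Cramer's rule:
  det = gamma(0)^2 - gamma(1)^2 = (5.1277)^2 - (-3.1952)^2 = 26.29330729 - 10.20930304 = 16.08400425
  phi_hat_1 = [gamma(1) gamma(0) - gamma(1) gamma(2)] / det = [(-3.1952)(5.1277) - (-3.1952)(3.8793)] / 16.08400425 = -3.98888768 / 16.08400425 = -0.248
  phi_hat_2 = [gamma(0) gamma(2) - gamma(1)^2] / det = [(5.1277)(3.8793) - (-3.1952)^2] / 16.08400425 = 9.68258357 / 16.08400425 = 0.602
So phi_hat = [-0.2480, 0.6020].
Therefore phi_hat_2 = 0.6020.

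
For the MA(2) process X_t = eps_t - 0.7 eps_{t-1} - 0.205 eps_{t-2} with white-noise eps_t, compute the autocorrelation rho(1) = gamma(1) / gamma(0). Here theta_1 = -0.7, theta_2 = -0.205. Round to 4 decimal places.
\rho(1) = -0.3632

For an MA(q) process with theta_0 = 1, the autocovariance is
  gamma(k) = sigma^2 * sum_{i=0..q-k} theta_i * theta_{i+k},
and rho(k) = gamma(k) / gamma(0). Sigma^2 cancels.
  numerator   = (1)*(-0.7) + (-0.7)*(-0.205) = -0.5565.
  denominator = (1)^2 + (-0.7)^2 + (-0.205)^2 = 1.532025.
  rho(1) = -0.5565 / 1.532025 = -0.3632.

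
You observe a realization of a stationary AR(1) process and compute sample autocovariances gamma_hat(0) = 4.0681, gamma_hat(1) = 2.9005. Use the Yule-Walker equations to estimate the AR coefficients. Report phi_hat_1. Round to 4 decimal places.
\hat\phi_{1} = 0.7130

The Yule-Walker equations for an AR(p) process read, in matrix form,
  Gamma_p phi = r_p,   with   (Gamma_p)_{ij} = gamma(|i - j|),
                       (r_p)_i = gamma(i),   i,j = 1..p.
Substitute the sample gammas (Toeplitz matrix and right-hand side of size 1):
  Gamma_p = [[4.0681]]
  r_p     = [2.9005]
With p = 1 this is the single equation gamma(0) phi_1 = gamma(1):
  phi_hat_1 = gamma(1) / gamma(0) = 2.9005 / 4.0681 = 0.7130.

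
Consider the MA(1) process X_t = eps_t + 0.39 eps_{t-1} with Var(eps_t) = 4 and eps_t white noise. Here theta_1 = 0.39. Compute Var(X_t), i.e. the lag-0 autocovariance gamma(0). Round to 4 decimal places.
\gamma(0) = 4.6084

For an MA(q) process X_t = eps_t + sum_i theta_i eps_{t-i} with
Var(eps_t) = sigma^2, the variance is
  gamma(0) = sigma^2 * (1 + sum_i theta_i^2).
  sum_i theta_i^2 = (0.39)^2 = 0.1521.
  gamma(0) = 4 * (1 + 0.1521) = 4 * 1.1521 = 4.6084.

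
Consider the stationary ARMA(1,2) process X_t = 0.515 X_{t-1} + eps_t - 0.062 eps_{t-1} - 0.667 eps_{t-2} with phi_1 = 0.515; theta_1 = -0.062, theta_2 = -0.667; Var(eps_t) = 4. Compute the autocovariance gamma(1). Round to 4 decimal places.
\gamma(1) = 1.5535

Multiply the model equation by X_{t-k} and take expectations. With theta_0 = psi_0 = 1 and psi_j the MA(infinity) weights, this gives
  gamma(k) - sum_i phi_i gamma(k-i) = c_k,
  c_k = sigma^2 * sum_{j=k..q} theta_j psi_{j-k}   (c_k = 0 for k > q),
using gamma(-m) = gamma(m).
psi-weights needed (psi_j = theta_j + sum_i phi_i psi_{j-i}):
  psi_1 = theta_1 + phi_1 = -0.062 + (0.515) = 0.453
  psi_2 = theta_2 + phi_1 psi_1 = -0.667 + (0.515)(0.453) = -0.433705
Right-hand sides:
  c_0 = sigma^2 (1 + theta_1 psi_1 + theta_2 psi_2) = 4 * (1 + (-0.062)(0.453) + (-0.667)(-0.433705)) = 4 * 1.261195 = 5.044781
  c_1 = sigma^2 (theta_1 + theta_2 psi_1) = 4 * (-0.062 + (-0.667)(0.453)) = -1.456604
  c_2 = sigma^2 theta_2 = 4 * (-0.667) = -2.668
Equations for k = 0 and k = 1 (AR order 1):
  gamma(0) = phi_1 gamma(1) + c_0
  gamma(1) = phi_1 gamma(0) + c_1
Substituting the second into the first: gamma(0) (1 - phi_1^2) = c_0 + phi_1 c_1, so
  gamma(0) = (c_0 + phi_1 c_1) / (1 - phi_1^2) = (5.044781 + (0.515)(-1.456604)) / (1 - (0.515)^2) = 4.29463 / 0.734775 = 5.844823.
  gamma(1) = phi_1 gamma(0) + c_1 = (0.515)(5.844823) + (-1.456604) = 1.55348.
Therefore gamma(1) = 1.5535 (to 4 decimal places).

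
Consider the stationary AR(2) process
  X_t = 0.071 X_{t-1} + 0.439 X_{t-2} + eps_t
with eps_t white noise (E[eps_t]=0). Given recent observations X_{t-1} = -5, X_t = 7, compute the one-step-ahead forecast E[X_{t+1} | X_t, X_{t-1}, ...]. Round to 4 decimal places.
E[X_{t+1} \mid \mathcal F_t] = -1.6980

For an AR(p) model X_t = c + sum_i phi_i X_{t-i} + eps_t, the
one-step-ahead conditional mean is
  E[X_{t+1} | X_t, ...] = c + sum_i phi_i X_{t+1-i}.
Substitute known values:
  E[X_{t+1} | ...] = (0.071) * (7) + (0.439) * (-5)
                   = -1.6980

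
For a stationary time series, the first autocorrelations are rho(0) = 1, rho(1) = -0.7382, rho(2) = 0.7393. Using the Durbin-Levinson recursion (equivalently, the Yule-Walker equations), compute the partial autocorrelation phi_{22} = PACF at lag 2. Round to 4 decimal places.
\phi_{22} = 0.4271

The PACF at lag k is phi_{kk}, the last component of the solution
to the Yule-Walker system G_k phi = r_k where
  (G_k)_{ij} = rho(|i - j|), (r_k)_i = rho(i), i,j = 1..k.
Equivalently, Durbin-Levinson gives phi_{kk} iteratively:
  phi_{11} = rho(1)
  phi_{kk} = [rho(k) - sum_{j=1..k-1} phi_{k-1,j} rho(k-j)]
            / [1 - sum_{j=1..k-1} phi_{k-1,j} rho(j)],
  phi_{k,j} = phi_{k-1,j} - phi_{kk} phi_{k-1,k-j},  j = 1..k-1.
Step k = 1:
  phi_11 = rho(1) = -0.7382.
Step k = 2:
  phi_22 = [rho(2) - phi_11 rho(1)] / [1 - phi_11 rho(1)] = [0.7393 - (-0.7382)(-0.7382)] / [1 - (-0.7382)(-0.7382)]
         = 0.19436076 / 0.45506076 = 0.4271.
Therefore phi_{22} = 0.4271.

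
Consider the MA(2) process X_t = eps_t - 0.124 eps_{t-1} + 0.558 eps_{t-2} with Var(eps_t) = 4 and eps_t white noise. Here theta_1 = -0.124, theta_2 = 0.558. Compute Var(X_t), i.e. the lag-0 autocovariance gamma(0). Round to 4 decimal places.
\gamma(0) = 5.3070

For an MA(q) process X_t = eps_t + sum_i theta_i eps_{t-i} with
Var(eps_t) = sigma^2, the variance is
  gamma(0) = sigma^2 * (1 + sum_i theta_i^2).
  sum_i theta_i^2 = (-0.124)^2 + (0.558)^2 = 0.015376 + 0.311364 = 0.32674.
  gamma(0) = 4 * (1 + 0.32674) = 4 * 1.32674 = 5.30696, which rounds to 5.3070.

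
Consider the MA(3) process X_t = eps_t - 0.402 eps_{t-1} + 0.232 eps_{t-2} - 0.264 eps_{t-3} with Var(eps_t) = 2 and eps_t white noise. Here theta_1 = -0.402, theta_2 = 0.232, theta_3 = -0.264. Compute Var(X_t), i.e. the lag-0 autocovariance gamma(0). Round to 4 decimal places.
\gamma(0) = 2.5702

For an MA(q) process X_t = eps_t + sum_i theta_i eps_{t-i} with
Var(eps_t) = sigma^2, the variance is
  gamma(0) = sigma^2 * (1 + sum_i theta_i^2).
  sum_i theta_i^2 = (-0.402)^2 + (0.232)^2 + (-0.264)^2 = 0.161604 + 0.053824 + 0.069696 = 0.285124.
  gamma(0) = 2 * (1 + 0.285124) = 2 * 1.285124 = 2.570248, which rounds to 2.5702.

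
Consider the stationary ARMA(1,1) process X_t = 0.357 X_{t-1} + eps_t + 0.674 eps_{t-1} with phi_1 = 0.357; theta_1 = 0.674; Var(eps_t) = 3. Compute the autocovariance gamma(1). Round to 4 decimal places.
\gamma(1) = 4.3977

Multiply the model equation by X_{t-k} and take expectations. With theta_0 = psi_0 = 1 and psi_j the MA(infinity) weights, this gives
  gamma(k) - sum_i phi_i gamma(k-i) = c_k,
  c_k = sigma^2 * sum_{j=k..q} theta_j psi_{j-k}   (c_k = 0 for k > q),
using gamma(-m) = gamma(m).
psi-weights needed (psi_j = theta_j + sum_i phi_i psi_{j-i}):
  psi_1 = theta_1 + phi_1 = 0.674 + (0.357) = 1.031
Right-hand sides:
  c_0 = sigma^2 (1 + theta_1 psi_1) = 3 * (1 + (0.674)(1.031)) = 3 * 1.694894 = 5.084682
  c_1 = sigma^2 theta_1 = 3 * (0.674) = 2.022
  c_2 = 0
Equations for k = 0 and k = 1 (AR order 1):
  gamma(0) = phi_1 gamma(1) + c_0
  gamma(1) = phi_1 gamma(0) + c_1
Substituting the second into the first: gamma(0) (1 - phi_1^2) = c_0 + phi_1 c_1, so
  gamma(0) = (c_0 + phi_1 c_1) / (1 - phi_1^2) = (5.084682 + (0.357)(2.022)) / (1 - (0.357)^2) = 5.806536 / 0.872551 = 6.654667.
  gamma(1) = phi_1 gamma(0) + c_1 = (0.357)(6.654667) + (2.022) = 4.397716.
Therefore gamma(1) = 4.3977 (to 4 decimal places).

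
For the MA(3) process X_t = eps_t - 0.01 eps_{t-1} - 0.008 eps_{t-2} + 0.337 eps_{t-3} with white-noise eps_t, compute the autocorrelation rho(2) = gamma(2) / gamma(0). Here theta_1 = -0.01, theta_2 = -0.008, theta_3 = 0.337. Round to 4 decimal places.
\rho(2) = -0.0102

For an MA(q) process with theta_0 = 1, the autocovariance is
  gamma(k) = sigma^2 * sum_{i=0..q-k} theta_i * theta_{i+k},
and rho(k) = gamma(k) / gamma(0). Sigma^2 cancels.
  numerator   = (1)*(-0.008) + (-0.01)*(0.337) = -0.01137.
  denominator = (1)^2 + (-0.01)^2 + (-0.008)^2 + (0.337)^2 = 1.113733.
  rho(2) = -0.01137 / 1.113733 = -0.0102.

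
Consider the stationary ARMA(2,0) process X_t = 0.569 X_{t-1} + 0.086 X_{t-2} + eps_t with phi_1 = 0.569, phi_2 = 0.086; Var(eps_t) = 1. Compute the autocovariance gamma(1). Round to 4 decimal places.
\gamma(1) = 1.0241

Multiply the model equation by X_{t-k} and take expectations. With theta_0 = psi_0 = 1 and psi_j the MA(infinity) weights, this gives
  gamma(k) - sum_i phi_i gamma(k-i) = c_k,
  c_k = sigma^2 * sum_{j=k..q} theta_j psi_{j-k}   (c_k = 0 for k > q),
using gamma(-m) = gamma(m).
Pure AR (q = 0): c_0 = sigma^2 = 1, c_k = 0 for k >= 1.
Equations for k = 0, 1, 2 (AR order 2, c_2 = 0):
  (E0) gamma(0) = phi_1 gamma(1) + phi_2 gamma(2) + c_0
  (E1) gamma(1) = phi_1 gamma(0) + phi_2 gamma(1) + c_1
  (E2) gamma(2) = phi_1 gamma(1) + phi_2 gamma(0)
From (E1): gamma(1) = A gamma(0) + B with
  A = phi_1 / (1 - phi_2) = 0.569 / 0.914 = 0.622538,   B = c_1 / (1 - phi_2) = 0 / 0.914 = 0.
Insert (E2) into (E0): gamma(0) (1 - phi_2^2) = phi_1 (1 + phi_2) gamma(1) + c_0.
  phi_1 (1 + phi_2) = (0.569)(1.086) = 0.617934,   1 - phi_2^2 = 0.992604.
Replace gamma(1) by A gamma(0) + B and collect gamma(0):
  gamma(0) [0.992604 - (0.617934)(0.622538)] = c_0 = 1
  gamma(0) * 0.607916 = 1
  gamma(0) = 1 / 0.607916 = 1.644963.
  gamma(1) = A gamma(0) = (0.622538)(1.644963) = 1.024052.
Therefore gamma(1) = 1.0241 (to 4 decimal places).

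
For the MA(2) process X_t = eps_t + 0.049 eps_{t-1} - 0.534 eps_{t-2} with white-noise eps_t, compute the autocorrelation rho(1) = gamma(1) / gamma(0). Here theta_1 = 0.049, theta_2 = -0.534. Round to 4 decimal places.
\rho(1) = 0.0177

For an MA(q) process with theta_0 = 1, the autocovariance is
  gamma(k) = sigma^2 * sum_{i=0..q-k} theta_i * theta_{i+k},
and rho(k) = gamma(k) / gamma(0). Sigma^2 cancels.
  numerator   = (1)*(0.049) + (0.049)*(-0.534) = 0.022834.
  denominator = (1)^2 + (0.049)^2 + (-0.534)^2 = 1.287557.
  rho(1) = 0.022834 / 1.287557 = 0.0177.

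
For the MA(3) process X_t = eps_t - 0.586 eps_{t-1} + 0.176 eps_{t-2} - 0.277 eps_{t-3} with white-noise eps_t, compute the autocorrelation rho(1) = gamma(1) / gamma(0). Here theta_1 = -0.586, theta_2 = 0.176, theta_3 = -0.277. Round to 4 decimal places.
\rho(1) = -0.5085

For an MA(q) process with theta_0 = 1, the autocovariance is
  gamma(k) = sigma^2 * sum_{i=0..q-k} theta_i * theta_{i+k},
and rho(k) = gamma(k) / gamma(0). Sigma^2 cancels.
  numerator   = (1)*(-0.586) + (-0.586)*(0.176) + (0.176)*(-0.277) = -0.737888.
  denominator = (1)^2 + (-0.586)^2 + (0.176)^2 + (-0.277)^2 = 1.451101.
  rho(1) = -0.737888 / 1.451101 = -0.5085.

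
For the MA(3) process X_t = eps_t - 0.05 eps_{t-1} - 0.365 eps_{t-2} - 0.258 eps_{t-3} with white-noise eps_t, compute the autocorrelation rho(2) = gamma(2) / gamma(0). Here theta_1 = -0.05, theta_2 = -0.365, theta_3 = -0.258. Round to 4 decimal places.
\rho(2) = -0.2929

For an MA(q) process with theta_0 = 1, the autocovariance is
  gamma(k) = sigma^2 * sum_{i=0..q-k} theta_i * theta_{i+k},
and rho(k) = gamma(k) / gamma(0). Sigma^2 cancels.
  numerator   = (1)*(-0.365) + (-0.05)*(-0.258) = -0.3521.
  denominator = (1)^2 + (-0.05)^2 + (-0.365)^2 + (-0.258)^2 = 1.202289.
  rho(2) = -0.3521 / 1.202289 = -0.2929.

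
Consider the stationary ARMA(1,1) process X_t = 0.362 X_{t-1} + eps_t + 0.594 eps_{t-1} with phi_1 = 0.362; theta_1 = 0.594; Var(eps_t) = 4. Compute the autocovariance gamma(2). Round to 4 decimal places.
\gamma(2) = 1.9356

Multiply the model equation by X_{t-k} and take expectations. With theta_0 = psi_0 = 1 and psi_j the MA(infinity) weights, this gives
  gamma(k) - sum_i phi_i gamma(k-i) = c_k,
  c_k = sigma^2 * sum_{j=k..q} theta_j psi_{j-k}   (c_k = 0 for k > q),
using gamma(-m) = gamma(m).
psi-weights needed (psi_j = theta_j + sum_i phi_i psi_{j-i}):
  psi_1 = theta_1 + phi_1 = 0.594 + (0.362) = 0.956
Right-hand sides:
  c_0 = sigma^2 (1 + theta_1 psi_1) = 4 * (1 + (0.594)(0.956)) = 4 * 1.567864 = 6.271456
  c_1 = sigma^2 theta_1 = 4 * (0.594) = 2.376
  c_2 = 0
Equations for k = 0 and k = 1 (AR order 1):
  gamma(0) = phi_1 gamma(1) + c_0
  gamma(1) = phi_1 gamma(0) + c_1
Substituting the second into the first: gamma(0) (1 - phi_1^2) = c_0 + phi_1 c_1, so
  gamma(0) = (c_0 + phi_1 c_1) / (1 - phi_1^2) = (6.271456 + (0.362)(2.376)) / (1 - (0.362)^2) = 7.131568 / 0.868956 = 8.207053.
  gamma(1) = phi_1 gamma(0) + c_1 = (0.362)(8.207053) + (2.376) = 5.346953.
For k = 2 (> q): gamma(2) = phi_1 gamma(1) = (0.362)(5.346953) = 1.935597.
Therefore gamma(2) = 1.9356 (to 4 decimal places).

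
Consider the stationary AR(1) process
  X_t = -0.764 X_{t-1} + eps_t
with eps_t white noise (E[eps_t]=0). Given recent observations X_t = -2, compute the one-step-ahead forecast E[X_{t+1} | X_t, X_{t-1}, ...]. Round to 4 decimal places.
E[X_{t+1} \mid \mathcal F_t] = 1.5280

For an AR(p) model X_t = c + sum_i phi_i X_{t-i} + eps_t, the
one-step-ahead conditional mean is
  E[X_{t+1} | X_t, ...] = c + sum_i phi_i X_{t+1-i}.
Substitute known values:
  E[X_{t+1} | ...] = (-0.764) * (-2)
                   = 1.5280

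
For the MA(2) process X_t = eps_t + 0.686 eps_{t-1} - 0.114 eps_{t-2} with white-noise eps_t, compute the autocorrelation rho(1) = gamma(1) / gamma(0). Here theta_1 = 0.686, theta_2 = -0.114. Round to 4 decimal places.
\rho(1) = 0.4097

For an MA(q) process with theta_0 = 1, the autocovariance is
  gamma(k) = sigma^2 * sum_{i=0..q-k} theta_i * theta_{i+k},
and rho(k) = gamma(k) / gamma(0). Sigma^2 cancels.
  numerator   = (1)*(0.686) + (0.686)*(-0.114) = 0.607796.
  denominator = (1)^2 + (0.686)^2 + (-0.114)^2 = 1.483592.
  rho(1) = 0.607796 / 1.483592 = 0.4097.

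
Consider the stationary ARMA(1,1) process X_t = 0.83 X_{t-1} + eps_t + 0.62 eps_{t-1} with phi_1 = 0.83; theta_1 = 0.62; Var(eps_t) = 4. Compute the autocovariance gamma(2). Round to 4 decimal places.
\gamma(2) = 23.4371

Multiply the model equation by X_{t-k} and take expectations. With theta_0 = psi_0 = 1 and psi_j the MA(infinity) weights, this gives
  gamma(k) - sum_i phi_i gamma(k-i) = c_k,
  c_k = sigma^2 * sum_{j=k..q} theta_j psi_{j-k}   (c_k = 0 for k > q),
using gamma(-m) = gamma(m).
psi-weights needed (psi_j = theta_j + sum_i phi_i psi_{j-i}):
  psi_1 = theta_1 + phi_1 = 0.62 + (0.83) = 1.45
Right-hand sides:
  c_0 = sigma^2 (1 + theta_1 psi_1) = 4 * (1 + (0.62)(1.45)) = 4 * 1.899 = 7.596
  c_1 = sigma^2 theta_1 = 4 * (0.62) = 2.48
  c_2 = 0
Equations for k = 0 and k = 1 (AR order 1):
  gamma(0) = phi_1 gamma(1) + c_0
  gamma(1) = phi_1 gamma(0) + c_1
Substituting the second into the first: gamma(0) (1 - phi_1^2) = c_0 + phi_1 c_1, so
  gamma(0) = (c_0 + phi_1 c_1) / (1 - phi_1^2) = (7.596 + (0.83)(2.48)) / (1 - (0.83)^2) = 9.6544 / 0.3111 = 31.033108.
  gamma(1) = phi_1 gamma(0) + c_1 = (0.83)(31.033108) + (2.48) = 28.23748.
For k = 2 (> q): gamma(2) = phi_1 gamma(1) = (0.83)(28.23748) = 23.437108.
Therefore gamma(2) = 23.4371 (to 4 decimal places).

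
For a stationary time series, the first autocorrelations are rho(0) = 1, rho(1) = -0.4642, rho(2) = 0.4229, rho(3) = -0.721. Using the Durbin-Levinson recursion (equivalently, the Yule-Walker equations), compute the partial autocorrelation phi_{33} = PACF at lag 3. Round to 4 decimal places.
\phi_{33} = -0.6220

The PACF at lag k is phi_{kk}, the last component of the solution
to the Yule-Walker system G_k phi = r_k where
  (G_k)_{ij} = rho(|i - j|), (r_k)_i = rho(i), i,j = 1..k.
Equivalently, Durbin-Levinson gives phi_{kk} iteratively:
  phi_{11} = rho(1)
  phi_{kk} = [rho(k) - sum_{j=1..k-1} phi_{k-1,j} rho(k-j)]
            / [1 - sum_{j=1..k-1} phi_{k-1,j} rho(j)],
  phi_{k,j} = phi_{k-1,j} - phi_{kk} phi_{k-1,k-j},  j = 1..k-1.
Step k = 1:
  phi_11 = rho(1) = -0.4642.
Step k = 2:
  phi_22 = [rho(2) - phi_11 rho(1)] / [1 - phi_11 rho(1)] = [0.4229 - (-0.4642)(-0.4642)] / [1 - (-0.4642)(-0.4642)]
         = 0.20741836 / 0.78451836 = 0.264389.
  Update: phi_21 = phi_11 - phi_22 phi_11 = -0.4642 - (0.264389)(-0.4642) = -0.34147.
Step k = 3:
  phi_33 = [rho(3) - phi_21 rho(2) - phi_22 rho(1)] / [1 - phi_21 rho(1) - phi_22 rho(2)]
    numerator   = -0.721 - (-0.34147)(0.4229) - (0.264389)(-0.4642) = -0.45386258
    denominator = 1 - (-0.34147)(-0.4642) - (0.264389)(0.4229) = 0.72967914
  phi_33 = -0.45386258 / 0.72967914 = -0.622.
Therefore phi_{33} = -0.6220.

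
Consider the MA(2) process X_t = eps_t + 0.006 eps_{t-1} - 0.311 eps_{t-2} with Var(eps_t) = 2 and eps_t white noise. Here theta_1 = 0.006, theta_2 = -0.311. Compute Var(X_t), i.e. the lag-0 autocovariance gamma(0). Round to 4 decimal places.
\gamma(0) = 2.1935

For an MA(q) process X_t = eps_t + sum_i theta_i eps_{t-i} with
Var(eps_t) = sigma^2, the variance is
  gamma(0) = sigma^2 * (1 + sum_i theta_i^2).
  sum_i theta_i^2 = (0.006)^2 + (-0.311)^2 = 0.000036 + 0.096721 = 0.096757.
  gamma(0) = 2 * (1 + 0.096757) = 2 * 1.096757 = 2.193514, which rounds to 2.1935.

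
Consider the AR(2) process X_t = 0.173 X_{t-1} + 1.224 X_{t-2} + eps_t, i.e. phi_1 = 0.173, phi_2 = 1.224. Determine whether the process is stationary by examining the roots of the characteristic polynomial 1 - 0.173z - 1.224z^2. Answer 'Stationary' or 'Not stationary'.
\text{Not stationary}

The AR(p) characteristic polynomial is P(z) = 1 - 0.173z - 1.224z^2.
Stationarity requires all roots to lie outside the unit circle, i.e. |z| > 1 for every root.
Set 1 + (-0.173) z + (-1.224) z^2 = 0, i.e. a z^2 + b z + c = 0 with a = -1.224, b = -0.173, c = 1.
Discriminant D = b^2 - 4ac = (-0.173)^2 - 4*(-1.224)*1 = 0.029929 - (-4.896) = 4.925929.
D >= 0, so the roots are real: z = (-b +/- sqrt(D)) / (2a) = (0.173 +/- 2.219443) / (-2.448).
  z_1 = (0.173 + 2.219443) / (-2.448) = -0.9773,   |z_1| = 0.9773.
  z_2 = (0.173 - 2.219443) / (-2.448) = 0.836,   |z_2| = 0.836.
Moduli of all roots: 0.9773, 0.8360.
All moduli strictly greater than 1? No.
Verdict: Not stationary.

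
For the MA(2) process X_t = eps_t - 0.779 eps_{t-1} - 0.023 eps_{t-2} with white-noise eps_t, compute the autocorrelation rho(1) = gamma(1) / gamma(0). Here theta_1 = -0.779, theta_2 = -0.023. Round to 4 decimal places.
\rho(1) = -0.4735

For an MA(q) process with theta_0 = 1, the autocovariance is
  gamma(k) = sigma^2 * sum_{i=0..q-k} theta_i * theta_{i+k},
and rho(k) = gamma(k) / gamma(0). Sigma^2 cancels.
  numerator   = (1)*(-0.779) + (-0.779)*(-0.023) = -0.761083.
  denominator = (1)^2 + (-0.779)^2 + (-0.023)^2 = 1.60737.
  rho(1) = -0.761083 / 1.60737 = -0.4735.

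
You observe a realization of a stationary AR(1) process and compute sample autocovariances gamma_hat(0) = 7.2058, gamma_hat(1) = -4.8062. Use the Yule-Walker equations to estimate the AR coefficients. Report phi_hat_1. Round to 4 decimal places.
\hat\phi_{1} = -0.6670

The Yule-Walker equations for an AR(p) process read, in matrix form,
  Gamma_p phi = r_p,   with   (Gamma_p)_{ij} = gamma(|i - j|),
                       (r_p)_i = gamma(i),   i,j = 1..p.
Substitute the sample gammas (Toeplitz matrix and right-hand side of size 1):
  Gamma_p = [[7.2058]]
  r_p     = [-4.8062]
With p = 1 this is the single equation gamma(0) phi_1 = gamma(1):
  phi_hat_1 = gamma(1) / gamma(0) = -4.8062 / 7.2058 = -0.6670.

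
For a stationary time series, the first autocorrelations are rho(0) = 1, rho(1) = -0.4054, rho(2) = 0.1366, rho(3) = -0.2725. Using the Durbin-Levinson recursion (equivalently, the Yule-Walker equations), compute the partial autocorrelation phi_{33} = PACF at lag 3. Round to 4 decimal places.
\phi_{33} = -0.2740

The PACF at lag k is phi_{kk}, the last component of the solution
to the Yule-Walker system G_k phi = r_k where
  (G_k)_{ij} = rho(|i - j|), (r_k)_i = rho(i), i,j = 1..k.
Equivalently, Durbin-Levinson gives phi_{kk} iteratively:
  phi_{11} = rho(1)
  phi_{kk} = [rho(k) - sum_{j=1..k-1} phi_{k-1,j} rho(k-j)]
            / [1 - sum_{j=1..k-1} phi_{k-1,j} rho(j)],
  phi_{k,j} = phi_{k-1,j} - phi_{kk} phi_{k-1,k-j},  j = 1..k-1.
Step k = 1:
  phi_11 = rho(1) = -0.4054.
Step k = 2:
  phi_22 = [rho(2) - phi_11 rho(1)] / [1 - phi_11 rho(1)] = [0.1366 - (-0.4054)(-0.4054)] / [1 - (-0.4054)(-0.4054)]
         = -0.02774916 / 0.83565084 = -0.033207.
  Update: phi_21 = phi_11 - phi_22 phi_11 = -0.4054 - (-0.033207)(-0.4054) = -0.418862.
Step k = 3:
  phi_33 = [rho(3) - phi_21 rho(2) - phi_22 rho(1)] / [1 - phi_21 rho(1) - phi_22 rho(2)]
    numerator   = -0.2725 - (-0.418862)(0.1366) - (-0.033207)(-0.4054) = -0.22874543
    denominator = 1 - (-0.418862)(-0.4054) - (-0.033207)(0.1366) = 0.83472938
  phi_33 = -0.22874543 / 0.83472938 = -0.274.
Therefore phi_{33} = -0.2740.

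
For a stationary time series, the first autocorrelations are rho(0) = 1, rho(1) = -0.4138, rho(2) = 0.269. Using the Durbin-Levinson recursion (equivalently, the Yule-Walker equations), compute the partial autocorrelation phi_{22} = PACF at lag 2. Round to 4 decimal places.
\phi_{22} = 0.1180

The PACF at lag k is phi_{kk}, the last component of the solution
to the Yule-Walker system G_k phi = r_k where
  (G_k)_{ij} = rho(|i - j|), (r_k)_i = rho(i), i,j = 1..k.
Equivalently, Durbin-Levinson gives phi_{kk} iteratively:
  phi_{11} = rho(1)
  phi_{kk} = [rho(k) - sum_{j=1..k-1} phi_{k-1,j} rho(k-j)]
            / [1 - sum_{j=1..k-1} phi_{k-1,j} rho(j)],
  phi_{k,j} = phi_{k-1,j} - phi_{kk} phi_{k-1,k-j},  j = 1..k-1.
Step k = 1:
  phi_11 = rho(1) = -0.4138.
Step k = 2:
  phi_22 = [rho(2) - phi_11 rho(1)] / [1 - phi_11 rho(1)] = [0.269 - (-0.4138)(-0.4138)] / [1 - (-0.4138)(-0.4138)]
         = 0.09776956 / 0.82876956 = 0.118.
Therefore phi_{22} = 0.1180.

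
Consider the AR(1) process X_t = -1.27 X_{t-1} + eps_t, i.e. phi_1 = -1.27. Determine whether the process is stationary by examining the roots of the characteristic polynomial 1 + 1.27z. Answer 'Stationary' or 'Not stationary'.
\text{Not stationary}

The AR(p) characteristic polynomial is P(z) = 1 + 1.27z.
Stationarity requires all roots to lie outside the unit circle, i.e. |z| > 1 for every root.
This is linear in z: 1 + (1.27) z = 0  =>  z = -1/(1.27) = -0.787402,  |z| = 0.787402.
Moduli of all roots: 0.7874.
All moduli strictly greater than 1? No.
Verdict: Not stationary.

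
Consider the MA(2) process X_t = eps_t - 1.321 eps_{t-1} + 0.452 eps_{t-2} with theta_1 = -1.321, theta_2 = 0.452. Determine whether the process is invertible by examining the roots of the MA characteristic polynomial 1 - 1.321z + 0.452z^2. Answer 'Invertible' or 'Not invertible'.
\text{Invertible}

The MA(q) characteristic polynomial is P(z) = 1 - 1.321z + 0.452z^2.
Invertibility requires all roots to lie outside the unit circle, i.e. |z| > 1 for every root.
Set 1 + (-1.321) z + (0.452) z^2 = 0, i.e. a z^2 + b z + c = 0 with a = 0.452, b = -1.321, c = 1.
Discriminant D = b^2 - 4ac = (-1.321)^2 - 4*(0.452)*1 = 1.745041 - (1.808) = -0.062959.
D < 0, so the roots are the complex-conjugate pair z = (-b +/- i sqrt(-D)) / (2a) = 1.4613 +/- 0.2776i.
For a conjugate pair |z|^2 = z * conj(z) = (product of roots) = c/a = 1/(0.452) = 2.212389, so |z| = sqrt(2.212389) = 1.4874 for both roots.
Moduli of all roots: 1.4874, 1.4874.
All moduli strictly greater than 1? Yes.
Verdict: Invertible.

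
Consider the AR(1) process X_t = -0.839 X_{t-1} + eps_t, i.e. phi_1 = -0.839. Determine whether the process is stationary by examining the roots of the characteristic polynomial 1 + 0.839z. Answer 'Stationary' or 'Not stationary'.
\text{Stationary}

The AR(p) characteristic polynomial is P(z) = 1 + 0.839z.
Stationarity requires all roots to lie outside the unit circle, i.e. |z| > 1 for every root.
This is linear in z: 1 + (0.839) z = 0  =>  z = -1/(0.839) = -1.191895,  |z| = 1.191895.
Moduli of all roots: 1.1919.
All moduli strictly greater than 1? Yes.
Verdict: Stationary.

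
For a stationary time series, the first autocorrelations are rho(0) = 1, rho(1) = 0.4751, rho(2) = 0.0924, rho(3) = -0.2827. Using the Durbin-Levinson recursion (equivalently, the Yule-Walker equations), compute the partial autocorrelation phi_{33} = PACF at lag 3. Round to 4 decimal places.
\phi_{33} = -0.3359

The PACF at lag k is phi_{kk}, the last component of the solution
to the Yule-Walker system G_k phi = r_k where
  (G_k)_{ij} = rho(|i - j|), (r_k)_i = rho(i), i,j = 1..k.
Equivalently, Durbin-Levinson gives phi_{kk} iteratively:
  phi_{11} = rho(1)
  phi_{kk} = [rho(k) - sum_{j=1..k-1} phi_{k-1,j} rho(k-j)]
            / [1 - sum_{j=1..k-1} phi_{k-1,j} rho(j)],
  phi_{k,j} = phi_{k-1,j} - phi_{kk} phi_{k-1,k-j},  j = 1..k-1.
Step k = 1:
  phi_11 = rho(1) = 0.4751.
Step k = 2:
  phi_22 = [rho(2) - phi_11 rho(1)] / [1 - phi_11 rho(1)] = [0.0924 - (0.4751)(0.4751)] / [1 - (0.4751)(0.4751)]
         = -0.13332001 / 0.77427999 = -0.172186.
  Update: phi_21 = phi_11 - phi_22 phi_11 = 0.4751 - (-0.172186)(0.4751) = 0.556905.
Step k = 3:
  phi_33 = [rho(3) - phi_21 rho(2) - phi_22 rho(1)] / [1 - phi_21 rho(1) - phi_22 rho(2)]
    numerator   = -0.2827 - (0.556905)(0.0924) - (-0.172186)(0.4751) = -0.2523526
    denominator = 1 - (0.556905)(0.4751) - (-0.172186)(0.0924) = 0.75132418
  phi_33 = -0.2523526 / 0.75132418 = -0.3359.
Therefore phi_{33} = -0.3359.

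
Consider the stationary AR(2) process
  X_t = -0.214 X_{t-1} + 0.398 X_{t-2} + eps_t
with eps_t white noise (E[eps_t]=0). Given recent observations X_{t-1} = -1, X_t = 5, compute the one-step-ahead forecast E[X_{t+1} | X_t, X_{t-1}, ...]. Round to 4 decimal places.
E[X_{t+1} \mid \mathcal F_t] = -1.4680

For an AR(p) model X_t = c + sum_i phi_i X_{t-i} + eps_t, the
one-step-ahead conditional mean is
  E[X_{t+1} | X_t, ...] = c + sum_i phi_i X_{t+1-i}.
Substitute known values:
  E[X_{t+1} | ...] = (-0.214) * (5) + (0.398) * (-1)
                   = -1.4680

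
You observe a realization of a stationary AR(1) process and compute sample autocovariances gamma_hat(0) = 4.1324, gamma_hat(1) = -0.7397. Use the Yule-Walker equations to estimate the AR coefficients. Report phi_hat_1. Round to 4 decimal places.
\hat\phi_{1} = -0.1790

The Yule-Walker equations for an AR(p) process read, in matrix form,
  Gamma_p phi = r_p,   with   (Gamma_p)_{ij} = gamma(|i - j|),
                       (r_p)_i = gamma(i),   i,j = 1..p.
Substitute the sample gammas (Toeplitz matrix and right-hand side of size 1):
  Gamma_p = [[4.1324]]
  r_p     = [-0.7397]
With p = 1 this is the single equation gamma(0) phi_1 = gamma(1):
  phi_hat_1 = gamma(1) / gamma(0) = -0.7397 / 4.1324 = -0.1790.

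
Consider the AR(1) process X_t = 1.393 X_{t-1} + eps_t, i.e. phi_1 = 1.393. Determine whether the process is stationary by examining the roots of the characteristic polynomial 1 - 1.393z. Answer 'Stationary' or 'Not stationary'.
\text{Not stationary}

The AR(p) characteristic polynomial is P(z) = 1 - 1.393z.
Stationarity requires all roots to lie outside the unit circle, i.e. |z| > 1 for every root.
This is linear in z: 1 + (-1.393) z = 0  =>  z = -1/(-1.393) = 0.717875,  |z| = 0.717875.
Moduli of all roots: 0.7179.
All moduli strictly greater than 1? No.
Verdict: Not stationary.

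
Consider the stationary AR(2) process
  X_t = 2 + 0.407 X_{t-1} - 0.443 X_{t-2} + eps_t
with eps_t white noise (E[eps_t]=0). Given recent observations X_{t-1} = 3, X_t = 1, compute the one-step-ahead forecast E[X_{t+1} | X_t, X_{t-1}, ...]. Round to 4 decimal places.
E[X_{t+1} \mid \mathcal F_t] = 1.0780

For an AR(p) model X_t = c + sum_i phi_i X_{t-i} + eps_t, the
one-step-ahead conditional mean is
  E[X_{t+1} | X_t, ...] = c + sum_i phi_i X_{t+1-i}.
Substitute known values:
  E[X_{t+1} | ...] = 2 + (0.407) * (1) + (-0.443) * (3)
                   = 1.0780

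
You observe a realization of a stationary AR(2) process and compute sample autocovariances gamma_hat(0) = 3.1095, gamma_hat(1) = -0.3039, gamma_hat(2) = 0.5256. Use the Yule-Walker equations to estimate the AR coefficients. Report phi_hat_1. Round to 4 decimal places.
\hat\phi_{1} = -0.0820

The Yule-Walker equations for an AR(p) process read, in matrix form,
  Gamma_p phi = r_p,   with   (Gamma_p)_{ij} = gamma(|i - j|),
                       (r_p)_i = gamma(i),   i,j = 1..p.
Substitute the sample gammas (Toeplitz matrix and right-hand side of size 2):
  Gamma_p = [[3.1095, -0.3039], [-0.3039, 3.1095]]
  r_p     = [-0.3039, 0.5256]
Written out:
  3.1095 phi_1 - 0.3039 phi_2 = -0.3039
  -0.3039 phi_1 + 3.1095 phi_2 = 0.5256
Solve by Cramer's rule:
  det = gamma(0)^2 - gamma(1)^2 = (3.1095)^2 - (-0.3039)^2 = 9.66899025 - 0.09235521 = 9.57663504
  phi_hat_1 = [gamma(1) gamma(0) - gamma(1) gamma(2)] / det = [(-0.3039)(3.1095) - (-0.3039)(0.5256)] / 9.57663504 = -0.78524721 / 9.57663504 = -0.082
  phi_hat_2 = [gamma(0) gamma(2) - gamma(1)^2] / det = [(3.1095)(0.5256) - (-0.3039)^2] / 9.57663504 = 1.54199799 / 9.57663504 = 0.161
So phi_hat = [-0.0820, 0.1610].
Therefore phi_hat_1 = -0.0820.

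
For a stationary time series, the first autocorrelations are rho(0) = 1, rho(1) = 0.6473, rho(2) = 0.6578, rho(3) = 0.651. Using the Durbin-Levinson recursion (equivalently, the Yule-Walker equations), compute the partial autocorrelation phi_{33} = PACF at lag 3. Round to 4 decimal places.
\phi_{33} = 0.2779

The PACF at lag k is phi_{kk}, the last component of the solution
to the Yule-Walker system G_k phi = r_k where
  (G_k)_{ij} = rho(|i - j|), (r_k)_i = rho(i), i,j = 1..k.
Equivalently, Durbin-Levinson gives phi_{kk} iteratively:
  phi_{11} = rho(1)
  phi_{kk} = [rho(k) - sum_{j=1..k-1} phi_{k-1,j} rho(k-j)]
            / [1 - sum_{j=1..k-1} phi_{k-1,j} rho(j)],
  phi_{k,j} = phi_{k-1,j} - phi_{kk} phi_{k-1,k-j},  j = 1..k-1.
Step k = 1:
  phi_11 = rho(1) = 0.6473.
Step k = 2:
  phi_22 = [rho(2) - phi_11 rho(1)] / [1 - phi_11 rho(1)] = [0.6578 - (0.6473)(0.6473)] / [1 - (0.6473)(0.6473)]
         = 0.23880271 / 0.58100271 = 0.411018.
  Update: phi_21 = phi_11 - phi_22 phi_11 = 0.6473 - (0.411018)(0.6473) = 0.381248.
Step k = 3:
  phi_33 = [rho(3) - phi_21 rho(2) - phi_22 rho(1)] / [1 - phi_21 rho(1) - phi_22 rho(2)]
    numerator   = 0.651 - (0.381248)(0.6578) - (0.411018)(0.6473) = 0.13416303
    denominator = 1 - (0.381248)(0.6473) - (0.411018)(0.6578) = 0.48285044
  phi_33 = 0.13416303 / 0.48285044 = 0.2779.
Therefore phi_{33} = 0.2779.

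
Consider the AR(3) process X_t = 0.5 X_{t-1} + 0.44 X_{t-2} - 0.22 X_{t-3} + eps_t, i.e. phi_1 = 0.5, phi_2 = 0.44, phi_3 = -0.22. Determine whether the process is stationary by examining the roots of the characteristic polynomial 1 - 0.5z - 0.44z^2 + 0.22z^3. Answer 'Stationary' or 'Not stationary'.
\text{Stationary}

The AR(p) characteristic polynomial is P(z) = 1 - 0.5z - 0.44z^2 + 0.22z^3.
Stationarity requires all roots to lie outside the unit circle, i.e. |z| > 1 for every root.
Degree 3: look for a simple real root z0 first, then factor out (1 - z/z0) and solve the remaining quadratic.
Testing z0 = 2: P(2) = 1 + (-0.5)(2) + (-0.44)(2)^2 + (0.22)(2)^3
  = 1 + (-1) + (-1.76) + (1.76) = 0.  So z_0 = 2 is a root, |z_0| = 2.
Divide out the factor (1 - 0.5 z) = (1 - z/z0) (since 1/z0 = 0.5):
  P(z) = (1 - 0.5 z)(1 + (0) z + (-0.44) z^2)
  [check: z-coef 0 - (0.5) = -0.5; z^2-coef -0.44 - (0.5)(0) = -0.44; z^3-coef -(0.5)(-0.44) = 0.22.]
Remaining roots from the quadratic factor 1 + (0) z + (-0.44) z^2:
  Set 1 + (0) z + (-0.44) z^2 = 0, i.e. a z^2 + b z + c = 0 with a = -0.44, b = 0, c = 1.
  Discriminant D = b^2 - 4ac = (0)^2 - 4*(-0.44)*1 = 0 - (-1.76) = 1.76.
  D >= 0, so the roots are real: z = (-b +/- sqrt(D)) / (2a) = (0 +/- 1.32665) / (-0.88).
    z_1 = (0 + 1.32665) / (-0.88) = -1.5076,   |z_1| = 1.5076.
    z_2 = (0 - 1.32665) / (-0.88) = 1.5076,   |z_2| = 1.5076.
Moduli of all roots: 2.0000, 1.5076, 1.5076.
All moduli strictly greater than 1? Yes.
Verdict: Stationary.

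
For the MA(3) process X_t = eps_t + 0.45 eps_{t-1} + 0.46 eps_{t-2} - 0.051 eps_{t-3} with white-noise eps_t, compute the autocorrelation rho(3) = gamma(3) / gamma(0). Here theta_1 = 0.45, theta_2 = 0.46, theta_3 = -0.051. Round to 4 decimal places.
\rho(3) = -0.0360

For an MA(q) process with theta_0 = 1, the autocovariance is
  gamma(k) = sigma^2 * sum_{i=0..q-k} theta_i * theta_{i+k},
and rho(k) = gamma(k) / gamma(0). Sigma^2 cancels.
  numerator   = (1)*(-0.051) = -0.051.
  denominator = (1)^2 + (0.45)^2 + (0.46)^2 + (-0.051)^2 = 1.416701.
  rho(3) = -0.051 / 1.416701 = -0.0360.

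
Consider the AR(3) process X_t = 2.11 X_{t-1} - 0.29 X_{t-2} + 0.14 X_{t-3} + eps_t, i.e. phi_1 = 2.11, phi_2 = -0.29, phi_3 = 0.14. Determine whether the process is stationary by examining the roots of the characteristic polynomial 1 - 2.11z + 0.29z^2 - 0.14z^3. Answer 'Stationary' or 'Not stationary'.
\text{Not stationary}

The AR(p) characteristic polynomial is P(z) = 1 - 2.11z + 0.29z^2 - 0.14z^3.
Stationarity requires all roots to lie outside the unit circle, i.e. |z| > 1 for every root.
Degree 3: look for a simple real root z0 first, then factor out (1 - z/z0) and solve the remaining quadratic.
Testing z0 = 0.5: P(0.5) = 1 + (-2.11)(0.5) + (0.29)(0.5)^2 + (-0.14)(0.5)^3
  = 1 + (-1.055) + (0.0725) + (-0.0175) = 0.  So z_0 = 0.5 is a root, |z_0| = 0.5.
Divide out the factor (1 - 2 z) = (1 - z/z0) (since 1/z0 = 2):
  P(z) = (1 - 2 z)(1 + (-0.11) z + (0.07) z^2)
  [check: z-coef -0.11 - (2) = -2.11; z^2-coef 0.07 - (2)(-0.11) = 0.29; z^3-coef -(2)(0.07) = -0.14.]
Remaining roots from the quadratic factor 1 + (-0.11) z + (0.07) z^2:
  Set 1 + (-0.11) z + (0.07) z^2 = 0, i.e. a z^2 + b z + c = 0 with a = 0.07, b = -0.11, c = 1.
  Discriminant D = b^2 - 4ac = (-0.11)^2 - 4*(0.07)*1 = 0.0121 - (0.28) = -0.2679.
  D < 0, so the roots are the complex-conjugate pair z = (-b +/- i sqrt(-D)) / (2a) = 0.7857 +/- 3.6971i.
  For a conjugate pair |z|^2 = z * conj(z) = (product of roots) = c/a = 1/(0.07) = 14.285714, so |z| = sqrt(14.285714) = 3.7796 for both roots.
Moduli of all roots: 0.5000, 3.7796, 3.7796.
All moduli strictly greater than 1? No.
Verdict: Not stationary.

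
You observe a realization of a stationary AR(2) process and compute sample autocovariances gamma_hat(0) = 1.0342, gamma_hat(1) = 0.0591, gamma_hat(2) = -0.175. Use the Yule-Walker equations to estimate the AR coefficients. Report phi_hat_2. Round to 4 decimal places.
\hat\phi_{2} = -0.1730

The Yule-Walker equations for an AR(p) process read, in matrix form,
  Gamma_p phi = r_p,   with   (Gamma_p)_{ij} = gamma(|i - j|),
                       (r_p)_i = gamma(i),   i,j = 1..p.
Substitute the sample gammas (Toeplitz matrix and right-hand side of size 2):
  Gamma_p = [[1.0342, 0.0591], [0.0591, 1.0342]]
  r_p     = [0.0591, -0.175]
Written out:
  1.0342 phi_1 + 0.0591 phi_2 = 0.0591
  0.0591 phi_1 + 1.0342 phi_2 = -0.175
Solve by Cramer's rule:
  det = gamma(0)^2 - gamma(1)^2 = (1.0342)^2 - (0.0591)^2 = 1.06956964 - 0.00349281 = 1.06607683
  phi_hat_1 = [gamma(1) gamma(0) - gamma(1) gamma(2)] / det = [(0.0591)(1.0342) - (0.0591)(-0.175)] / 1.06607683 = 0.07146372 / 1.06607683 = 0.067
  phi_hat_2 = [gamma(0) gamma(2) - gamma(1)^2] / det = [(1.0342)(-0.175) - (0.0591)^2] / 1.06607683 = -0.18447781 / 1.06607683 = -0.173
So phi_hat = [0.0670, -0.1730].
Therefore phi_hat_2 = -0.1730.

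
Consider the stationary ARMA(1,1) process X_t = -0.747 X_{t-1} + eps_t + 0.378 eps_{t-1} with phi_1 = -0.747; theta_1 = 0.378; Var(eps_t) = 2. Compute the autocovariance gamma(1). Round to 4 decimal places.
\gamma(1) = -1.1982

Multiply the model equation by X_{t-k} and take expectations. With theta_0 = psi_0 = 1 and psi_j the MA(infinity) weights, this gives
  gamma(k) - sum_i phi_i gamma(k-i) = c_k,
  c_k = sigma^2 * sum_{j=k..q} theta_j psi_{j-k}   (c_k = 0 for k > q),
using gamma(-m) = gamma(m).
psi-weights needed (psi_j = theta_j + sum_i phi_i psi_{j-i}):
  psi_1 = theta_1 + phi_1 = 0.378 + (-0.747) = -0.369
Right-hand sides:
  c_0 = sigma^2 (1 + theta_1 psi_1) = 2 * (1 + (0.378)(-0.369)) = 2 * 0.860518 = 1.721036
  c_1 = sigma^2 theta_1 = 2 * (0.378) = 0.756
  c_2 = 0
Equations for k = 0 and k = 1 (AR order 1):
  gamma(0) = phi_1 gamma(1) + c_0
  gamma(1) = phi_1 gamma(0) + c_1
Substituting the second into the first: gamma(0) (1 - phi_1^2) = c_0 + phi_1 c_1, so
  gamma(0) = (c_0 + phi_1 c_1) / (1 - phi_1^2) = (1.721036 + (-0.747)(0.756)) / (1 - (-0.747)^2) = 1.156304 / 0.441991 = 2.616126.
  gamma(1) = phi_1 gamma(0) + c_1 = (-0.747)(2.616126) + (0.756) = -1.198246.
Therefore gamma(1) = -1.1982 (to 4 decimal places).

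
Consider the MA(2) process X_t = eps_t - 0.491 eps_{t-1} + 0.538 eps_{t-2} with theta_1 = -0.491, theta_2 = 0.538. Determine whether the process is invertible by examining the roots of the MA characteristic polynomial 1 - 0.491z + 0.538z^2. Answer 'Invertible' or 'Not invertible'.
\text{Invertible}

The MA(q) characteristic polynomial is P(z) = 1 - 0.491z + 0.538z^2.
Invertibility requires all roots to lie outside the unit circle, i.e. |z| > 1 for every root.
Set 1 + (-0.491) z + (0.538) z^2 = 0, i.e. a z^2 + b z + c = 0 with a = 0.538, b = -0.491, c = 1.
Discriminant D = b^2 - 4ac = (-0.491)^2 - 4*(0.538)*1 = 0.241081 - (2.152) = -1.910919.
D < 0, so the roots are the complex-conjugate pair z = (-b +/- i sqrt(-D)) / (2a) = 0.4563 +/- 1.2847i.
For a conjugate pair |z|^2 = z * conj(z) = (product of roots) = c/a = 1/(0.538) = 1.858736, so |z| = sqrt(1.858736) = 1.3634 for both roots.
Moduli of all roots: 1.3634, 1.3634.
All moduli strictly greater than 1? Yes.
Verdict: Invertible.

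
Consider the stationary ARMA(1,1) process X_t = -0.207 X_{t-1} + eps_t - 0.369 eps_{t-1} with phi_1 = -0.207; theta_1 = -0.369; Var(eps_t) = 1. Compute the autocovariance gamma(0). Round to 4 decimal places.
\gamma(0) = 1.3466

Multiply the model equation by X_{t-k} and take expectations. With theta_0 = psi_0 = 1 and psi_j the MA(infinity) weights, this gives
  gamma(k) - sum_i phi_i gamma(k-i) = c_k,
  c_k = sigma^2 * sum_{j=k..q} theta_j psi_{j-k}   (c_k = 0 for k > q),
using gamma(-m) = gamma(m).
psi-weights needed (psi_j = theta_j + sum_i phi_i psi_{j-i}):
  psi_1 = theta_1 + phi_1 = -0.369 + (-0.207) = -0.576
Right-hand sides:
  c_0 = sigma^2 (1 + theta_1 psi_1) = 1 * (1 + (-0.369)(-0.576)) = 1 * 1.212544 = 1.212544
  c_1 = sigma^2 theta_1 = 1 * (-0.369) = -0.369
  c_2 = 0
Equations for k = 0 and k = 1 (AR order 1):
  gamma(0) = phi_1 gamma(1) + c_0
  gamma(1) = phi_1 gamma(0) + c_1
Substituting the second into the first: gamma(0) (1 - phi_1^2) = c_0 + phi_1 c_1, so
  gamma(0) = (c_0 + phi_1 c_1) / (1 - phi_1^2) = (1.212544 + (-0.207)(-0.369)) / (1 - (-0.207)^2) = 1.288927 / 0.957151 = 1.346629.
Therefore gamma(0) = 1.3466 (to 4 decimal places).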